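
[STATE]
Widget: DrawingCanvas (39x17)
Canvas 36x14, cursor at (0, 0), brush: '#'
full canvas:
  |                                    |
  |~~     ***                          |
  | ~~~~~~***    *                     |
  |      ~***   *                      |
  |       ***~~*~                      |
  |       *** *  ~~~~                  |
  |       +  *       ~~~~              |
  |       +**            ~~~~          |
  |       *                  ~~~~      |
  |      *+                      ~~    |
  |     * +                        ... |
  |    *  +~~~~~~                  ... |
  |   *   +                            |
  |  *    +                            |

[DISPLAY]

+                                      
~~     ***                             
 ~~~~~~***    *                        
      ~***   *                         
       ***~~*~                         
       *** *  ~~~~                     
       +  *       ~~~~                 
       +**            ~~~~             
       *                  ~~~~         
      *+                      ~~       
     * +                        ...    
    *  +~~~~~~                  ...    
   *   +                               
  *    +                               
                                       
                                       
                                       


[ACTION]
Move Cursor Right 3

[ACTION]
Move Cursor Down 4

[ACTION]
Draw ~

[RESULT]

                                       
~~     ***                             
 ~~~~~~***    *                        
      ~***   *                         
   ~   ***~~*~                         
       *** *  ~~~~                     
       +  *       ~~~~                 
       +**            ~~~~             
       *                  ~~~~         
      *+                      ~~       
     * +                        ...    
    *  +~~~~~~                  ...    
   *   +                               
  *    +                               
                                       
                                       
                                       


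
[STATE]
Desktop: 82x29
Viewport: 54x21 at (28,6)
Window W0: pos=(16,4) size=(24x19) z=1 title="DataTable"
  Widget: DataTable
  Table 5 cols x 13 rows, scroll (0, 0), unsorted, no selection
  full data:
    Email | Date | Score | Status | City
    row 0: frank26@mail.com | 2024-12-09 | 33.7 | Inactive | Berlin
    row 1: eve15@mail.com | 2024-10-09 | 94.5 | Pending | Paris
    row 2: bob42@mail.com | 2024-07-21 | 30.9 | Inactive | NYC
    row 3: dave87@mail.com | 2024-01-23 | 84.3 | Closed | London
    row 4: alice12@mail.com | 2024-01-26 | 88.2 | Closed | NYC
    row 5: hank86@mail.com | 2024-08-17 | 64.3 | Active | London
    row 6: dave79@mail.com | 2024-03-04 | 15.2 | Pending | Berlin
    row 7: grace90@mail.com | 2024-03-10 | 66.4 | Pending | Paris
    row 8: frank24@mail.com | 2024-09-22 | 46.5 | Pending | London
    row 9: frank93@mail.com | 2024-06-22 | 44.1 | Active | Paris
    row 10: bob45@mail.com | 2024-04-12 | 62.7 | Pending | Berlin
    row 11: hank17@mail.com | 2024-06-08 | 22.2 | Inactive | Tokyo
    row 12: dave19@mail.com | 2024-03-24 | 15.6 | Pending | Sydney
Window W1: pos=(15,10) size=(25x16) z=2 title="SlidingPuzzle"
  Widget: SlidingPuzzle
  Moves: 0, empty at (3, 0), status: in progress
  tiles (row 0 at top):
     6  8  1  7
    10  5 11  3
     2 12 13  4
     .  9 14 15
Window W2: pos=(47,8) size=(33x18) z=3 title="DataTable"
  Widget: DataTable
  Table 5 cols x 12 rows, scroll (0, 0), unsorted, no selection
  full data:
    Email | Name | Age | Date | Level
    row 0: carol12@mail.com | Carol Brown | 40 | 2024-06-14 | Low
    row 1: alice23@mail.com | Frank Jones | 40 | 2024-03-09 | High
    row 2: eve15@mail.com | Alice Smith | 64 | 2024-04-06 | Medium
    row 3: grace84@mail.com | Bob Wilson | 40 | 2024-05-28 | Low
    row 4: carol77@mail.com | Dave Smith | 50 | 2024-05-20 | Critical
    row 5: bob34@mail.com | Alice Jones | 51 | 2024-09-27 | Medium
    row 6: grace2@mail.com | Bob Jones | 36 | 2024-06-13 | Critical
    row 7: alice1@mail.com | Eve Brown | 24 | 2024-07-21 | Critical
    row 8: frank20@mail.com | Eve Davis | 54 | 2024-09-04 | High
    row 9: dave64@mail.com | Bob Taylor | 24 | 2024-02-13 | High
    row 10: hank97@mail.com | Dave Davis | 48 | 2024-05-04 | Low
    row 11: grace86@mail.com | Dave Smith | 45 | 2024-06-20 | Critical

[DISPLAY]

───────────┨                                          
     │Date ┃                                          
─────┼─────┃       ┏━━━━━━━━━━━━━━━━━━━━━━━━━━━━━━━┓  
l.com│2024-┃       ┃ DataTable                     ┃  
━━━━━━━━━━━┓       ┠───────────────────────────────┨  
le         ┃       ┃Email           │Name       │Ag┃  
───────────┨       ┃────────────────┼───────────┼──┃  
───┬────┐  ┃       ┃carol12@mail.com│Carol Brown│40┃  
 1 │  7 │  ┃       ┃alice23@mail.com│Frank Jones│40┃  
───┼────┤  ┃       ┃eve15@mail.com  │Alice Smith│64┃  
11 │  3 │  ┃       ┃grace84@mail.com│Bob Wilson │40┃  
───┼────┤  ┃       ┃carol77@mail.com│Dave Smith │50┃  
13 │  4 │  ┃       ┃bob34@mail.com  │Alice Jones│51┃  
───┼────┤  ┃       ┃grace2@mail.com │Bob Jones  │36┃  
14 │ 15 │  ┃       ┃alice1@mail.com │Eve Brown  │24┃  
───┴────┘  ┃       ┃frank20@mail.com│Eve Davis  │54┃  
           ┃       ┃dave64@mail.com │Bob Taylor │24┃  
           ┃       ┃hank97@mail.com │Dave Davis │48┃  
           ┃       ┃grace86@mail.com│Dave Smith │45┃  
━━━━━━━━━━━┛       ┗━━━━━━━━━━━━━━━━━━━━━━━━━━━━━━━┛  
                                                      


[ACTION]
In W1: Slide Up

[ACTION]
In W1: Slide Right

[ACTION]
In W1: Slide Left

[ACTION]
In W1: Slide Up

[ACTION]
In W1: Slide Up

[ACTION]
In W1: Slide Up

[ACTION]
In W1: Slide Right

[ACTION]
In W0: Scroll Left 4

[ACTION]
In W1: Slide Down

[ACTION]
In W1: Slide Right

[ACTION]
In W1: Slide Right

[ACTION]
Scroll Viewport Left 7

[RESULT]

──────────────────┨                                   
l           │Date ┃                                   
────────────┼─────┃       ┏━━━━━━━━━━━━━━━━━━━━━━━━━━━
k26@mail.com│2024-┃       ┃ DataTable                 
━━━━━━━━━━━━━━━━━━┓       ┠───────────────────────────
ingPuzzle         ┃       ┃Email           │Name      
──────────────────┨       ┃────────────────┼──────────
┬────┬────┬────┐  ┃       ┃carol12@mail.com│Carol Brow
│  8 │  1 │  7 │  ┃       ┃alice23@mail.com│Frank Jone
┼────┼────┼────┤  ┃       ┃eve15@mail.com  │Alice Smit
│  5 │ 11 │  3 │  ┃       ┃grace84@mail.com│Bob Wilson
┼────┼────┼────┤  ┃       ┃carol77@mail.com│Dave Smith
│ 12 │ 13 │  4 │  ┃       ┃bob34@mail.com  │Alice Jone
┼────┼────┼────┤  ┃       ┃grace2@mail.com │Bob Jones 
│  9 │ 14 │ 15 │  ┃       ┃alice1@mail.com │Eve Brown 
┴────┴────┴────┘  ┃       ┃frank20@mail.com│Eve Davis 
: 3               ┃       ┃dave64@mail.com │Bob Taylor
                  ┃       ┃hank97@mail.com │Dave Davis
                  ┃       ┃grace86@mail.com│Dave Smith
━━━━━━━━━━━━━━━━━━┛       ┗━━━━━━━━━━━━━━━━━━━━━━━━━━━
                                                      


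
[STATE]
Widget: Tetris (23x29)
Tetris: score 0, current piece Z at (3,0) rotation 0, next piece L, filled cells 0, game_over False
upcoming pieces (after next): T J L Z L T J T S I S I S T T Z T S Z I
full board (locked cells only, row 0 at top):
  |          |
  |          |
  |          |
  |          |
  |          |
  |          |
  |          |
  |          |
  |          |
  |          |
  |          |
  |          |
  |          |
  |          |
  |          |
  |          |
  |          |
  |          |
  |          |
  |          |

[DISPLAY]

   ▓▓     │Next:       
    ▓▓    │  ▒         
          │▒▒▒         
          │            
          │            
          │            
          │Score:      
          │0           
          │            
          │            
          │            
          │            
          │            
          │            
          │            
          │            
          │            
          │            
          │            
          │            
          │            
          │            
          │            
          │            
          │            
          │            
          │            
          │            
          │            


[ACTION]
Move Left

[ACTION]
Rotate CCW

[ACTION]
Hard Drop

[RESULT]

     ▒    │Next:       
   ▒▒▒    │ ▒          
          │▒▒▒         
          │            
          │            
          │            
          │Score:      
          │0           
          │            
          │            
          │            
          │            
          │            
          │            
          │            
          │            
          │            
   ▓      │            
  ▓▓      │            
  ▓       │            
          │            
          │            
          │            
          │            
          │            
          │            
          │            
          │            
          │            


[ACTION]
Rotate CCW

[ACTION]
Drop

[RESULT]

          │Next:       
   ▒▒     │ ▒          
    ▒     │▒▒▒         
    ▒     │            
          │            
          │            
          │Score:      
          │0           
          │            
          │            
          │            
          │            
          │            
          │            
          │            
          │            
          │            
   ▓      │            
  ▓▓      │            
  ▓       │            
          │            
          │            
          │            
          │            
          │            
          │            
          │            
          │            
          │            


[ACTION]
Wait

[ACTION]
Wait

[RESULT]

          │Next:       
          │ ▒          
          │▒▒▒         
   ▒▒     │            
    ▒     │            
    ▒     │            
          │Score:      
          │0           
          │            
          │            
          │            
          │            
          │            
          │            
          │            
          │            
          │            
   ▓      │            
  ▓▓      │            
  ▓       │            
          │            
          │            
          │            
          │            
          │            
          │            
          │            
          │            
          │            


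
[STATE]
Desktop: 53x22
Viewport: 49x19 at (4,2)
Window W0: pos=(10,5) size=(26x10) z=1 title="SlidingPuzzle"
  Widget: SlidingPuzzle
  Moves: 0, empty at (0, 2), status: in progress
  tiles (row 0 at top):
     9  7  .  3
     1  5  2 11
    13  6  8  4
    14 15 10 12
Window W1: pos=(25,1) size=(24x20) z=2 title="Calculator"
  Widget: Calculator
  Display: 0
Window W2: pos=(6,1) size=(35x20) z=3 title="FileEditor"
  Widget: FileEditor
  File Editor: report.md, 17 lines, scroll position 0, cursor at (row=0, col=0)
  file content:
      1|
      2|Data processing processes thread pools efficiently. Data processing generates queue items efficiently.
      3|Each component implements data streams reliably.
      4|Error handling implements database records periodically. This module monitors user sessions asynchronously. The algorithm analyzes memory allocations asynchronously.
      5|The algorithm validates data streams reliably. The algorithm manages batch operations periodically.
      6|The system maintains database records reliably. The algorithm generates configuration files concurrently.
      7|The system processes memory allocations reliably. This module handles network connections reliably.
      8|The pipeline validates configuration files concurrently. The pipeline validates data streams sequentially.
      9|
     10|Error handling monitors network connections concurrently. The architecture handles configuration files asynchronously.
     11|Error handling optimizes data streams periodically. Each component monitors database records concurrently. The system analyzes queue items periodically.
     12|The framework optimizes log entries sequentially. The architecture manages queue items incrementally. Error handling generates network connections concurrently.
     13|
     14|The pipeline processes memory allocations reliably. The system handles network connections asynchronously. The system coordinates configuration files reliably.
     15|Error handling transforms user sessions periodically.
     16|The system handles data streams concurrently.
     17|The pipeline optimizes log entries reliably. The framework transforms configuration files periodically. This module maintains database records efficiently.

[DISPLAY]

  ┃ FileEditor                      ┃       ┃    
  ┠─────────────────────────────────┨───────┨    
  ┃█                               ▲┃      0┃    
  ┃Data processing processes thread█┃─┐     ┃    
  ┃Each component implements data s░┃ │     ┃    
  ┃Error handling implements databa░┃─┤     ┃    
  ┃The algorithm validates data str░┃ │     ┃    
  ┃The system maintains database re░┃─┤     ┃    
  ┃The system processes memory allo░┃ │     ┃    
  ┃The pipeline validates configura░┃─┤     ┃    
  ┃                                ░┃ │     ┃    
  ┃Error handling monitors network ░┃─┤     ┃    
  ┃Error handling optimizes data st░┃+│     ┃    
  ┃The framework optimizes log entr░┃─┘     ┃    
  ┃                                ░┃       ┃    
  ┃The pipeline processes memory al░┃       ┃    
  ┃Error handling transforms user s░┃       ┃    
  ┃The system handles data streams ▼┃       ┃    
  ┗━━━━━━━━━━━━━━━━━━━━━━━━━━━━━━━━━┛━━━━━━━┛    


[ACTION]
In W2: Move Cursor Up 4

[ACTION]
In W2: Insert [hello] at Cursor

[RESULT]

  ┃ FileEditor                      ┃       ┃    
  ┠─────────────────────────────────┨───────┨    
  ┃hello█                          ▲┃      0┃    
  ┃Data processing processes thread█┃─┐     ┃    
  ┃Each component implements data s░┃ │     ┃    
  ┃Error handling implements databa░┃─┤     ┃    
  ┃The algorithm validates data str░┃ │     ┃    
  ┃The system maintains database re░┃─┤     ┃    
  ┃The system processes memory allo░┃ │     ┃    
  ┃The pipeline validates configura░┃─┤     ┃    
  ┃                                ░┃ │     ┃    
  ┃Error handling monitors network ░┃─┤     ┃    
  ┃Error handling optimizes data st░┃+│     ┃    
  ┃The framework optimizes log entr░┃─┘     ┃    
  ┃                                ░┃       ┃    
  ┃The pipeline processes memory al░┃       ┃    
  ┃Error handling transforms user s░┃       ┃    
  ┃The system handles data streams ▼┃       ┃    
  ┗━━━━━━━━━━━━━━━━━━━━━━━━━━━━━━━━━┛━━━━━━━┛    


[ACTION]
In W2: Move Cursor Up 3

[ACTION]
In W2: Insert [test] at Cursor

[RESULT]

  ┃ FileEditor                      ┃       ┃    
  ┠─────────────────────────────────┨───────┨    
  ┃hellotest█                      ▲┃      0┃    
  ┃Data processing processes thread█┃─┐     ┃    
  ┃Each component implements data s░┃ │     ┃    
  ┃Error handling implements databa░┃─┤     ┃    
  ┃The algorithm validates data str░┃ │     ┃    
  ┃The system maintains database re░┃─┤     ┃    
  ┃The system processes memory allo░┃ │     ┃    
  ┃The pipeline validates configura░┃─┤     ┃    
  ┃                                ░┃ │     ┃    
  ┃Error handling monitors network ░┃─┤     ┃    
  ┃Error handling optimizes data st░┃+│     ┃    
  ┃The framework optimizes log entr░┃─┘     ┃    
  ┃                                ░┃       ┃    
  ┃The pipeline processes memory al░┃       ┃    
  ┃Error handling transforms user s░┃       ┃    
  ┃The system handles data streams ▼┃       ┃    
  ┗━━━━━━━━━━━━━━━━━━━━━━━━━━━━━━━━━┛━━━━━━━┛    


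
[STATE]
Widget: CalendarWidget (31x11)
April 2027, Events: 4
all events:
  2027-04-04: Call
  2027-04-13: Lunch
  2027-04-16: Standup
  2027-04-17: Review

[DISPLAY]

           April 2027          
Mo Tu We Th Fr Sa Su           
          1  2  3  4*          
 5  6  7  8  9 10 11           
12 13* 14 15 16* 17* 18        
19 20 21 22 23 24 25           
26 27 28 29 30                 
                               
                               
                               
                               


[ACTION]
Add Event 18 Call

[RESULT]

           April 2027          
Mo Tu We Th Fr Sa Su           
          1  2  3  4*          
 5  6  7  8  9 10 11           
12 13* 14 15 16* 17* 18*       
19 20 21 22 23 24 25           
26 27 28 29 30                 
                               
                               
                               
                               


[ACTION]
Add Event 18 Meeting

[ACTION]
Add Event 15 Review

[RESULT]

           April 2027          
Mo Tu We Th Fr Sa Su           
          1  2  3  4*          
 5  6  7  8  9 10 11           
12 13* 14 15* 16* 17* 18*      
19 20 21 22 23 24 25           
26 27 28 29 30                 
                               
                               
                               
                               


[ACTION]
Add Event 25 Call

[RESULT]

           April 2027          
Mo Tu We Th Fr Sa Su           
          1  2  3  4*          
 5  6  7  8  9 10 11           
12 13* 14 15* 16* 17* 18*      
19 20 21 22 23 24 25*          
26 27 28 29 30                 
                               
                               
                               
                               


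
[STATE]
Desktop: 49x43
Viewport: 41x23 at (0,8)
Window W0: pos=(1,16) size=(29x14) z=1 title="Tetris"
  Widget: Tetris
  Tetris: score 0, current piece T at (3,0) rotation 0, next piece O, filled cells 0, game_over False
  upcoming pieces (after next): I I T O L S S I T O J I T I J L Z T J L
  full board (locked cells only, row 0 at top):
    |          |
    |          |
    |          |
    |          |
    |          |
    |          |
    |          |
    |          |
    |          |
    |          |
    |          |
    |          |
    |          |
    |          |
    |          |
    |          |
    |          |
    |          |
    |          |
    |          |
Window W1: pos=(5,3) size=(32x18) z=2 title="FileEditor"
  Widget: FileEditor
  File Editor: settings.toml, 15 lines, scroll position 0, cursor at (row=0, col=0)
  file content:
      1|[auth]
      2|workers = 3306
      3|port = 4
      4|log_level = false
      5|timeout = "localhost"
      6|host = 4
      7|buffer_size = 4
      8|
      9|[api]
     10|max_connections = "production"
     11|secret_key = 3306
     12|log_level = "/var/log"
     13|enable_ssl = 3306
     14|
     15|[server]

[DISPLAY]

     ┃port = 4                     ░┃    
     ┃log_level = false            ░┃    
     ┃timeout = "localhost"        ░┃    
     ┃host = 4                     ░┃    
     ┃buffer_size = 4              ░┃    
     ┃                             ░┃    
     ┃[api]                        ░┃    
     ┃max_connections = "production░┃    
 ┏━━━┃secret_key = 3306            ░┃    
 ┃ Te┃log_level = "/var/log"       ░┃    
 ┠───┃enable_ssl = 3306            ░┃    
 ┃   ┃                             ▼┃    
 ┃   ┗━━━━━━━━━━━━━━━━━━━━━━━━━━━━━━┛    
 ┃          │▓▓              ┃           
 ┃          │                ┃           
 ┃          │                ┃           
 ┃          │                ┃           
 ┃          │Score:          ┃           
 ┃          │0               ┃           
 ┃          │                ┃           
 ┃          │                ┃           
 ┗━━━━━━━━━━━━━━━━━━━━━━━━━━━┛           
                                         


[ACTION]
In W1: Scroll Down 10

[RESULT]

     ┃log_level = false            ░┃    
     ┃timeout = "localhost"        ░┃    
     ┃host = 4                     ░┃    
     ┃buffer_size = 4              ░┃    
     ┃                             ░┃    
     ┃[api]                        ░┃    
     ┃max_connections = "production░┃    
     ┃secret_key = 3306            ░┃    
 ┏━━━┃log_level = "/var/log"       ░┃    
 ┃ Te┃enable_ssl = 3306            ░┃    
 ┠───┃                             █┃    
 ┃   ┃[server]                     ▼┃    
 ┃   ┗━━━━━━━━━━━━━━━━━━━━━━━━━━━━━━┛    
 ┃          │▓▓              ┃           
 ┃          │                ┃           
 ┃          │                ┃           
 ┃          │                ┃           
 ┃          │Score:          ┃           
 ┃          │0               ┃           
 ┃          │                ┃           
 ┃          │                ┃           
 ┗━━━━━━━━━━━━━━━━━━━━━━━━━━━┛           
                                         


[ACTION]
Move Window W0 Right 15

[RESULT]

     ┃log_level = false            ░┃    
     ┃timeout = "localhost"        ░┃    
     ┃host = 4                     ░┃    
     ┃buffer_size = 4              ░┃    
     ┃                             ░┃    
     ┃[api]                        ░┃    
     ┃max_connections = "production░┃    
     ┃secret_key = 3306            ░┃    
     ┃log_level = "/var/log"       ░┃━━━━
     ┃enable_ssl = 3306            ░┃    
     ┃                             █┃────
     ┃[server]                     ▼┃    
     ┗━━━━━━━━━━━━━━━━━━━━━━━━━━━━━━┛    
                ┃          │▓▓           
                ┃          │             
                ┃          │             
                ┃          │             
                ┃          │Score:       
                ┃          │0            
                ┃          │             
                ┃          │             
                ┗━━━━━━━━━━━━━━━━━━━━━━━━
                                         


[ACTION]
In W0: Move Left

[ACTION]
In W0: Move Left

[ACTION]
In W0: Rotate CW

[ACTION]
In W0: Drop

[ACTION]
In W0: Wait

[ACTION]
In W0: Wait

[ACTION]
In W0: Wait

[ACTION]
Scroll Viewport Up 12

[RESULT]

                                         
                                         
                                         
     ┏━━━━━━━━━━━━━━━━━━━━━━━━━━━━━━┓    
     ┃ FileEditor                   ┃    
     ┠──────────────────────────────┨    
     ┃workers = 3306               ▲┃    
     ┃port = 4                     ░┃    
     ┃log_level = false            ░┃    
     ┃timeout = "localhost"        ░┃    
     ┃host = 4                     ░┃    
     ┃buffer_size = 4              ░┃    
     ┃                             ░┃    
     ┃[api]                        ░┃    
     ┃max_connections = "production░┃    
     ┃secret_key = 3306            ░┃    
     ┃log_level = "/var/log"       ░┃━━━━
     ┃enable_ssl = 3306            ░┃    
     ┃                             █┃────
     ┃[server]                     ▼┃    
     ┗━━━━━━━━━━━━━━━━━━━━━━━━━━━━━━┛    
                ┃          │▓▓           
                ┃          │             


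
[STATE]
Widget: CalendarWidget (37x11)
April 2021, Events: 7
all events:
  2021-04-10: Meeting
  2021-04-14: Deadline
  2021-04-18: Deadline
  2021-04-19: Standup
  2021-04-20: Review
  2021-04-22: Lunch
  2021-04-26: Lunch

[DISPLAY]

              April 2021             
Mo Tu We Th Fr Sa Su                 
          1  2  3  4                 
 5  6  7  8  9 10* 11                
12 13 14* 15 16 17 18*               
19* 20* 21 22* 23 24 25              
26* 27 28 29 30                      
                                     
                                     
                                     
                                     


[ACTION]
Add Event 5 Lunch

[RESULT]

              April 2021             
Mo Tu We Th Fr Sa Su                 
          1  2  3  4                 
 5*  6  7  8  9 10* 11               
12 13 14* 15 16 17 18*               
19* 20* 21 22* 23 24 25              
26* 27 28 29 30                      
                                     
                                     
                                     
                                     


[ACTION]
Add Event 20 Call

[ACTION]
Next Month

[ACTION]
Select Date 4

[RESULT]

               May 2021              
Mo Tu We Th Fr Sa Su                 
                1  2                 
 3 [ 4]  5  6  7  8  9               
10 11 12 13 14 15 16                 
17 18 19 20 21 22 23                 
24 25 26 27 28 29 30                 
31                                   
                                     
                                     
                                     


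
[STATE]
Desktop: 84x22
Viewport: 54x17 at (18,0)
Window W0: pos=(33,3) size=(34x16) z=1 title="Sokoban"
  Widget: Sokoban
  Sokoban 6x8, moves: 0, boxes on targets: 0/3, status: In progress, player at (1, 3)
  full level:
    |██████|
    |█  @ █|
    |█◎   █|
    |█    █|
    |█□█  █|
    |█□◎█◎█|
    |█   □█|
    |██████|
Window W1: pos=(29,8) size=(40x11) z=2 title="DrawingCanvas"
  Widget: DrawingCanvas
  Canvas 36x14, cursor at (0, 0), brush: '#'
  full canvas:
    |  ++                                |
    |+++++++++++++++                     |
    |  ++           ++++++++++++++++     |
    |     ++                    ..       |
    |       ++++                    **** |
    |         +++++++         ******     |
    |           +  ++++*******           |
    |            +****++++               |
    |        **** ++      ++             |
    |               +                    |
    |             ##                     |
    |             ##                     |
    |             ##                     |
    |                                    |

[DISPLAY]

                                                      
                                                      
                                                      
               ┏━━━━━━━━━━━━━━━━━━━━━━━━━━━━━━━━┓     
               ┃ Sokoban                        ┃     
               ┠────────────────────────────────┨     
               ┃██████                          ┃     
               ┃█  @ █                          ┃     
           ┏━━━━━━━━━━━━━━━━━━━━━━━━━━━━━━━━━━━━━━┓   
           ┃ DrawingCanvas                        ┃   
           ┠──────────────────────────────────────┨   
           ┃+ ++                                  ┃   
           ┃+++++++++++++++                       ┃   
           ┃  ++           ++++++++++++++++       ┃   
           ┃     ++                    ..         ┃   
           ┃       ++++                    ****   ┃   
           ┃         +++++++         ******       ┃   


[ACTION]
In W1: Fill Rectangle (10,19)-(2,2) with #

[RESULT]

                                                      
                                                      
                                                      
               ┏━━━━━━━━━━━━━━━━━━━━━━━━━━━━━━━━┓     
               ┃ Sokoban                        ┃     
               ┠────────────────────────────────┨     
               ┃██████                          ┃     
               ┃█  @ █                          ┃     
           ┏━━━━━━━━━━━━━━━━━━━━━━━━━━━━━━━━━━━━━━┓   
           ┃ DrawingCanvas                        ┃   
           ┠──────────────────────────────────────┨   
           ┃+ ++                                  ┃   
           ┃+++++++++++++++                       ┃   
           ┃  ##################+++++++++++       ┃   
           ┃  ##################       ..         ┃   
           ┃  ##################           ****   ┃   
           ┃  ##################     ******       ┃   


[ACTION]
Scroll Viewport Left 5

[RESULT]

                                                      
                                                      
                                                      
                    ┏━━━━━━━━━━━━━━━━━━━━━━━━━━━━━━━━┓
                    ┃ Sokoban                        ┃
                    ┠────────────────────────────────┨
                    ┃██████                          ┃
                    ┃█  @ █                          ┃
                ┏━━━━━━━━━━━━━━━━━━━━━━━━━━━━━━━━━━━━━
                ┃ DrawingCanvas                       
                ┠─────────────────────────────────────
                ┃+ ++                                 
                ┃+++++++++++++++                      
                ┃  ##################+++++++++++      
                ┃  ##################       ..        
                ┃  ##################           ****  
                ┃  ##################     ******      


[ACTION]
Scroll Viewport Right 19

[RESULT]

                                                      
                                                      
                                                      
   ┏━━━━━━━━━━━━━━━━━━━━━━━━━━━━━━━━┓                 
   ┃ Sokoban                        ┃                 
   ┠────────────────────────────────┨                 
   ┃██████                          ┃                 
   ┃█  @ █                          ┃                 
━━━━━━━━━━━━━━━━━━━━━━━━━━━━━━━━━━━━━━┓               
 DrawingCanvas                        ┃               
──────────────────────────────────────┨               
+ ++                                  ┃               
+++++++++++++++                       ┃               
  ##################+++++++++++       ┃               
  ##################       ..         ┃               
  ##################           ****   ┃               
  ##################     ******       ┃               


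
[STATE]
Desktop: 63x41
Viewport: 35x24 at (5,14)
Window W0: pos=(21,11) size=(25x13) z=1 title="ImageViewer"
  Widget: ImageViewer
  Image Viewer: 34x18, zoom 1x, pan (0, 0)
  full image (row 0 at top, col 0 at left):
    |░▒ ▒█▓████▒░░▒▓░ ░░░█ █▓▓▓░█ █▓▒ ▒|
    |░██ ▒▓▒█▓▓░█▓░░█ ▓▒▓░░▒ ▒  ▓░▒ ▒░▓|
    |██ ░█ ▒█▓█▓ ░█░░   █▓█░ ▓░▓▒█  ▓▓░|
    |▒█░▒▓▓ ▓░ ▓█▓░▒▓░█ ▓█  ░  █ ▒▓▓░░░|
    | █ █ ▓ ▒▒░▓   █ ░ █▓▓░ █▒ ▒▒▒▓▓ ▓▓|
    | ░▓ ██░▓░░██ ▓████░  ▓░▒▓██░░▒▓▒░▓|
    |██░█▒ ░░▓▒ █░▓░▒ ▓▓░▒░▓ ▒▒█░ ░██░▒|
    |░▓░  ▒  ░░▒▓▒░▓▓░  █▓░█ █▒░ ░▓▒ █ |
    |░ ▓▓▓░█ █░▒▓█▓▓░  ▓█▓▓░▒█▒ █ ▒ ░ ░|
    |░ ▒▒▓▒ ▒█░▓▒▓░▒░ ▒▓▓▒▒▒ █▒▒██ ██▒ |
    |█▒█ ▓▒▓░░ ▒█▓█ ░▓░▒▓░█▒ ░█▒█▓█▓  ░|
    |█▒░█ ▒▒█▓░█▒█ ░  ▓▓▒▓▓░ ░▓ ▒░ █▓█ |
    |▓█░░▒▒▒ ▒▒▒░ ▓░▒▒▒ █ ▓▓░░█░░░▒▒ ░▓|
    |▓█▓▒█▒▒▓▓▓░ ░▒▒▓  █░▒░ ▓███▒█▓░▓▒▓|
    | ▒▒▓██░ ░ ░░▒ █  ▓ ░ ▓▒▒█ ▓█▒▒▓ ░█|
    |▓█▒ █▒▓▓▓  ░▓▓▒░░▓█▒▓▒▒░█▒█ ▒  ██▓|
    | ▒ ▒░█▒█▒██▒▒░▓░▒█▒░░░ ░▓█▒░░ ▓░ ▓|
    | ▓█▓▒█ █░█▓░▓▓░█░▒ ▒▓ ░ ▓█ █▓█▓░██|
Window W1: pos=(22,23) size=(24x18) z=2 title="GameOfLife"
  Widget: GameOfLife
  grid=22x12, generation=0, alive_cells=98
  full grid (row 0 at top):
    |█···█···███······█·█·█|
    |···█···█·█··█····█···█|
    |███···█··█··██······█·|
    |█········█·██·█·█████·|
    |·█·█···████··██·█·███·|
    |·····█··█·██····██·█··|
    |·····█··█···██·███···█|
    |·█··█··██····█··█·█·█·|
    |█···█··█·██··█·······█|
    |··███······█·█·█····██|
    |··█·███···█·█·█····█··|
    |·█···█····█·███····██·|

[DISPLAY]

                ┃░▒ ▒█▓████▒░░▒▓░ ░
                ┃░██ ▒▓▒█▓▓░█▓░░█ ▓
                ┃██ ░█ ▒█▓█▓ ░█░░  
                ┃▒█░▒▓▓ ▓░ ▓█▓░▒▓░█
                ┃ █ █ ▓ ▒▒░▓   █ ░ 
                ┃ ░▓ ██░▓░░██ ▓████
                ┃██░█▒ ░░▓▒ █░▓░▒ ▓
                ┃░▓░  ▒  ░░▒▓▒░▓▓░ 
                ┃░ ▓▓▓░█ █░▒▓█▓▓░  
                ┗┏━━━━━━━━━━━━━━━━━
                 ┃ GameOfLife      
                 ┠─────────────────
                 ┃Gen: 0           
                 ┃█···█···███······
                 ┃···█···█·█··█····
                 ┃███···█··█··██···
                 ┃█········█·██·█·█
                 ┃·█·█···████··██·█
                 ┃·····█··█·██····█
                 ┃·····█··█···██·██
                 ┃·█··█··██····█··█
                 ┃█···█··█·██··█···
                 ┃··███······█·█·█·
                 ┃··█·███···█·█·█··


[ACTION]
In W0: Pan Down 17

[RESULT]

                ┃ ▓█▓▒█ █░█▓░▓▓░█░▒
                ┃                  
                ┃                  
                ┃                  
                ┃                  
                ┃                  
                ┃                  
                ┃                  
                ┃                  
                ┗┏━━━━━━━━━━━━━━━━━
                 ┃ GameOfLife      
                 ┠─────────────────
                 ┃Gen: 0           
                 ┃█···█···███······
                 ┃···█···█·█··█····
                 ┃███···█··█··██···
                 ┃█········█·██·█·█
                 ┃·█·█···████··██·█
                 ┃·····█··█·██····█
                 ┃·····█··█···██·██
                 ┃·█··█··██····█··█
                 ┃█···█··█·██··█···
                 ┃··███······█·█·█·
                 ┃··█·███···█·█·█··


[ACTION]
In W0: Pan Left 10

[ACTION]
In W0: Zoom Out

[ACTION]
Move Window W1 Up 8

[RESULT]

                ┃ ▓█▓▒█ █░█▓░▓▓░█░▒
                ┃┏━━━━━━━━━━━━━━━━━
                ┃┃ GameOfLife      
                ┃┠─────────────────
                ┃┃Gen: 0           
                ┃┃█···█···███······
                ┃┃···█···█·█··█····
                ┃┃███···█··█··██···
                ┃┃█········█·██·█·█
                ┗┃·█·█···████··██·█
                 ┃·····█··█·██····█
                 ┃·····█··█···██·██
                 ┃·█··█··██····█··█
                 ┃█···█··█·██··█···
                 ┃··███······█·█·█·
                 ┃··█·███···█·█·█··
                 ┃·█···█····█·███··
                 ┃                 
                 ┗━━━━━━━━━━━━━━━━━
                                   
                                   
                                   
                                   
                                   
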